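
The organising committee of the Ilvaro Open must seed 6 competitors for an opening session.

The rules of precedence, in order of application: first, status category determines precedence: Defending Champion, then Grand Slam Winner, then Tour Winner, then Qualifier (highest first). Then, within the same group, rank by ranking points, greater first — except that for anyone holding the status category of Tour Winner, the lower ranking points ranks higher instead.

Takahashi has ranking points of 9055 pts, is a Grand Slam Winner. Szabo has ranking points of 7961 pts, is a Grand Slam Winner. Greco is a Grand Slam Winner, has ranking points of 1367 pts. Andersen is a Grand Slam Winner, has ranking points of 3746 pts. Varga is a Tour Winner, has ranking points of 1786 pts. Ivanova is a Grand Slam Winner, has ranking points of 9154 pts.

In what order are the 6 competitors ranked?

Ivanova, Takahashi, Szabo, Andersen, Greco, Varga

By status category: Ivanova, Takahashi, Szabo, Andersen and Greco (Grand Slam Winner); then Varga (Tour Winner).
Among Ivanova, Takahashi, Szabo, Andersen and Greco, by ranking points (higher first): Ivanova (9154 pts) before Takahashi (9055 pts) before Szabo (7961 pts) before Andersen (3746 pts) before Greco (1367 pts).
Full order: Ivanova, Takahashi, Szabo, Andersen, Greco, Varga.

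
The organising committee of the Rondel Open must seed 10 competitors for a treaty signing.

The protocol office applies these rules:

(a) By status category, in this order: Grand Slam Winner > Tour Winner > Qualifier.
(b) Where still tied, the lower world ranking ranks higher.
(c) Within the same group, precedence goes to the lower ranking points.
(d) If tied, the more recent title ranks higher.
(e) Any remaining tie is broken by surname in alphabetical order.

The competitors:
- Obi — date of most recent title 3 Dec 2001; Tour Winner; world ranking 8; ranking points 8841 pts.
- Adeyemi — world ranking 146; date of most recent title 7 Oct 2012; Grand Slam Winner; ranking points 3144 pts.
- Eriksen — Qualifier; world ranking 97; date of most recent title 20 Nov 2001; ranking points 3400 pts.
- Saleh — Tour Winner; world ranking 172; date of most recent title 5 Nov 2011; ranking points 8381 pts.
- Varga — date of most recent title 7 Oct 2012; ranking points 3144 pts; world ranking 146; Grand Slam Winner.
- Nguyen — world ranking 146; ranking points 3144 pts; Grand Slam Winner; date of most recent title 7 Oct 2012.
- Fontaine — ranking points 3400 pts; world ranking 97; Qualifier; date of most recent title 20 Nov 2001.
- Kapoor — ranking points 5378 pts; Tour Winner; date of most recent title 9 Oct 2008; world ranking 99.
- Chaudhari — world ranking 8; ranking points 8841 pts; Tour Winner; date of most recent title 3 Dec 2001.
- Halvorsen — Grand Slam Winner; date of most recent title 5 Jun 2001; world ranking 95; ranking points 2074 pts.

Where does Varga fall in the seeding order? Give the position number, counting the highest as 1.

By status category: Halvorsen, Adeyemi, Nguyen and Varga (Grand Slam Winner); then Chaudhari, Obi, Kapoor and Saleh (Tour Winner); then Eriksen and Fontaine (Qualifier).
Among Halvorsen, Adeyemi, Nguyen and Varga, by world ranking (lower first): Halvorsen (95) before Adeyemi, Nguyen and Varga (146).
Adeyemi, Nguyen and Varga all have ranking points 3144 pts, so the next rule applies.
Adeyemi, Nguyen and Varga all have date of most recent title 7 Oct 2012, so the next rule applies.
Among Adeyemi, Nguyen and Varga, alphabetically by surname: Adeyemi before Nguyen before Varga.
Among Chaudhari, Obi, Kapoor and Saleh, by world ranking (lower first): Chaudhari and Obi (8) before Kapoor (99) before Saleh (172).
Chaudhari and Obi both have ranking points 8841 pts, so the next rule applies.
Chaudhari and Obi both have date of most recent title 3 Dec 2001, so the next rule applies.
Among Chaudhari and Obi, alphabetically by surname: Chaudhari before Obi.
Eriksen and Fontaine both have world ranking 97, so the next rule applies.
Eriksen and Fontaine both have ranking points 3400 pts, so the next rule applies.
Eriksen and Fontaine both have date of most recent title 20 Nov 2001, so the next rule applies.
Among Eriksen and Fontaine, alphabetically by surname: Eriksen before Fontaine.
Order: Halvorsen, Adeyemi, Nguyen, Varga, Chaudhari, Obi, Kapoor, Saleh, Eriksen, Fontaine. So position 4.

4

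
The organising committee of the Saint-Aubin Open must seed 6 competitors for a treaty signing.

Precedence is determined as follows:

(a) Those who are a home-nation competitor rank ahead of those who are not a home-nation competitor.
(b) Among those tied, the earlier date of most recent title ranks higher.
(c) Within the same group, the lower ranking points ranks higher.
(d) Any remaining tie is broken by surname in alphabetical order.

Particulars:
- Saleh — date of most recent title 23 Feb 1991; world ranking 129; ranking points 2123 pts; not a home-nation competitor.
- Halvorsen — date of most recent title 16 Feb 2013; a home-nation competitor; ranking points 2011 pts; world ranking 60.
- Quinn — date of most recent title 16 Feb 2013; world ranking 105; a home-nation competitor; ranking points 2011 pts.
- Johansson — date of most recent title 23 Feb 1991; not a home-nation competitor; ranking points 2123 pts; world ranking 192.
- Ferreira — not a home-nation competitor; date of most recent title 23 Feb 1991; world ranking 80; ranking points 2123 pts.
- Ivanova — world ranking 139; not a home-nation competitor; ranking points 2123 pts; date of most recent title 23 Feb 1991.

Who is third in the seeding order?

By the first rule: Halvorsen and Quinn (both a home-nation competitor); then Ferreira, Ivanova, Johansson and Saleh (each not a home-nation competitor).
Halvorsen and Quinn both have date of most recent title 16 Feb 2013, so the next rule applies.
Halvorsen and Quinn both have ranking points 2011 pts, so the next rule applies.
Among Halvorsen and Quinn, alphabetically by surname: Halvorsen before Quinn.
Ferreira, Ivanova, Johansson and Saleh all have date of most recent title 23 Feb 1991, so the next rule applies.
Ferreira, Ivanova, Johansson and Saleh all have ranking points 2123 pts, so the next rule applies.
Among Ferreira, Ivanova, Johansson and Saleh, alphabetically by surname: Ferreira before Ivanova before Johansson before Saleh.
Order: Halvorsen, Quinn, Ferreira, Ivanova, Johansson, Saleh.

Ferreira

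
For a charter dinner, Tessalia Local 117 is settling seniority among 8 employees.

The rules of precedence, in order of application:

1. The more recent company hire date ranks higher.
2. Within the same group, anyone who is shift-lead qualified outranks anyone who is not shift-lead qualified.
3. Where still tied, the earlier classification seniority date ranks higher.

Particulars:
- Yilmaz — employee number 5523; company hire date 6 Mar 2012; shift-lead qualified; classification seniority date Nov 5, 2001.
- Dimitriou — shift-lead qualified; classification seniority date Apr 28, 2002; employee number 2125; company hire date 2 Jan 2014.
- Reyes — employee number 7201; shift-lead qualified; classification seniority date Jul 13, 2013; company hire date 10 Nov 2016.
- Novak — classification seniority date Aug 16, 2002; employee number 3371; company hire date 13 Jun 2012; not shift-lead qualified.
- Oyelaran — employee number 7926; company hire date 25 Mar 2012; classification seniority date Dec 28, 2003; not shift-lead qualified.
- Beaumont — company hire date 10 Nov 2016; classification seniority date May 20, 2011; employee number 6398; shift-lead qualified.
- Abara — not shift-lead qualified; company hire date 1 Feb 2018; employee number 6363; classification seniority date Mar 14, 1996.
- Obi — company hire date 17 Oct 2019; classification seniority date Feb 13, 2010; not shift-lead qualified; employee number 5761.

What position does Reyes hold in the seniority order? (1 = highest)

By company hire date (later first): Obi (17 Oct 2019); then Abara (1 Feb 2018); then Beaumont and Reyes (both 10 Nov 2016); then Dimitriou (2 Jan 2014); then Novak (13 Jun 2012); then Oyelaran (25 Mar 2012); then Yilmaz (6 Mar 2012).
Beaumont and Reyes are each shift-lead qualified, so the next rule applies.
Among Beaumont and Reyes, by classification seniority date (earlier first): Beaumont (May 20, 2011) before Reyes (Jul 13, 2013).
Order: Obi, Abara, Beaumont, Reyes, Dimitriou, Novak, Oyelaran, Yilmaz. So position 4.

4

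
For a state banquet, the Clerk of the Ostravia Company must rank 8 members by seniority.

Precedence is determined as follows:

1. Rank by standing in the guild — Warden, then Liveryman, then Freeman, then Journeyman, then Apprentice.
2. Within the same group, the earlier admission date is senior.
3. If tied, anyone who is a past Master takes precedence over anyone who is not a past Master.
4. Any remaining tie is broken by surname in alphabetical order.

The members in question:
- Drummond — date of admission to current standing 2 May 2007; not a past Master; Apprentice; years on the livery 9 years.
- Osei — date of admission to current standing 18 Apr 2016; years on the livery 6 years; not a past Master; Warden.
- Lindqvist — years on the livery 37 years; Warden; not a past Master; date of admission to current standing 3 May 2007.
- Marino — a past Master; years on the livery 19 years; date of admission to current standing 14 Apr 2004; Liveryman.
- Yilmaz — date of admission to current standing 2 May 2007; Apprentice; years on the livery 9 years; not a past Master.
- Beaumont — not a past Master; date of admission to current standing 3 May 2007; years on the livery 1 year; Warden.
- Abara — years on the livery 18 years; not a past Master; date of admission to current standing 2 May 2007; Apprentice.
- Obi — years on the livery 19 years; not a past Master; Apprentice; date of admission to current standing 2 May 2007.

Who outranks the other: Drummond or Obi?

By standing in the guild: Beaumont, Lindqvist and Osei (Warden); then Marino (Liveryman); then Abara, Drummond, Obi and Yilmaz (Apprentice).
Among Beaumont, Lindqvist and Osei, by date of admission to current standing (earlier first): Beaumont and Lindqvist (3 May 2007) before Osei (18 Apr 2016).
Beaumont and Lindqvist are each not a past Master, so the next rule applies.
Among Beaumont and Lindqvist, alphabetically by surname: Beaumont before Lindqvist.
Abara, Drummond, Obi and Yilmaz all have date of admission to current standing 2 May 2007, so the next rule applies.
Abara, Drummond, Obi and Yilmaz are each not a past Master, so the next rule applies.
Among Abara, Drummond, Obi and Yilmaz, alphabetically by surname: Abara before Drummond before Obi before Yilmaz.
So Drummond takes precedence.

Drummond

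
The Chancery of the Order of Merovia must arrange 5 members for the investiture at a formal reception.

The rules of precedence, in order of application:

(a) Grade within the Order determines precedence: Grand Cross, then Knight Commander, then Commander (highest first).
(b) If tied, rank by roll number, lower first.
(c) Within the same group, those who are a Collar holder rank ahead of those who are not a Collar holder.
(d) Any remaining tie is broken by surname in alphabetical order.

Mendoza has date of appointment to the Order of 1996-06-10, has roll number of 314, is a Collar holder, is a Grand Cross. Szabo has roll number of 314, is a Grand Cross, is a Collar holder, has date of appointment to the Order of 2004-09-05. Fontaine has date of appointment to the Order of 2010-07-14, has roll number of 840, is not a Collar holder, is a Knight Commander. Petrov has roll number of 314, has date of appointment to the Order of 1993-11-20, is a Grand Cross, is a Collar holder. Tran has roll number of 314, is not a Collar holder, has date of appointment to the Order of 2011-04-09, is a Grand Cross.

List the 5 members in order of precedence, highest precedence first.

Mendoza, Petrov, Szabo, Tran, Fontaine

By grade within the Order: Mendoza, Petrov, Szabo and Tran (Grand Cross); then Fontaine (Knight Commander).
Mendoza, Petrov, Szabo and Tran all have roll number 314, so the next rule applies.
Among Mendoza, Petrov, Szabo and Tran, a Collar holder before not a Collar holder: Mendoza, Petrov and Szabo (a Collar holder) before Tran (not a Collar holder).
Among Mendoza, Petrov and Szabo, alphabetically by surname: Mendoza before Petrov before Szabo.
Full order: Mendoza, Petrov, Szabo, Tran, Fontaine.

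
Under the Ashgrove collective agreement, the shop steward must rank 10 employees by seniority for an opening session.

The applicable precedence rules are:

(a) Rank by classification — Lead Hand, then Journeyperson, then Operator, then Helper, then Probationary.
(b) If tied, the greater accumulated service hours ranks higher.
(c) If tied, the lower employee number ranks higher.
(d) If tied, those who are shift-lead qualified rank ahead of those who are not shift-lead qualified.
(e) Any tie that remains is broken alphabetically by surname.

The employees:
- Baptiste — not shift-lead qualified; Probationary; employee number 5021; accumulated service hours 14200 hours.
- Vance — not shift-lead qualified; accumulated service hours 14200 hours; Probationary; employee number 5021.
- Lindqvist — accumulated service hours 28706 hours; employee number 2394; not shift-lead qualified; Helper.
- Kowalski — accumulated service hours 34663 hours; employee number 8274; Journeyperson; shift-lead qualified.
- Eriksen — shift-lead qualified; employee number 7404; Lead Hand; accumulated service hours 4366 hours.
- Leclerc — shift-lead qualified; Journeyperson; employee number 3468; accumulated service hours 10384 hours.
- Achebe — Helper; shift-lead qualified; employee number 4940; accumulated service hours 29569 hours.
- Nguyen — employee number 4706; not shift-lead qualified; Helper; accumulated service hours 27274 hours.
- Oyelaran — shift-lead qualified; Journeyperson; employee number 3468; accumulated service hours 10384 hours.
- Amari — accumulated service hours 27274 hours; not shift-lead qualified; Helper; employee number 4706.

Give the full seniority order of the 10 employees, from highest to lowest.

By classification: Eriksen (Lead Hand); then Kowalski, Leclerc and Oyelaran (Journeyperson); then Achebe, Lindqvist, Amari and Nguyen (Helper); then Baptiste and Vance (Probationary).
Among Kowalski, Leclerc and Oyelaran, by accumulated service hours (higher first): Kowalski (34663 hours) before Leclerc and Oyelaran (10384 hours).
Leclerc and Oyelaran both have employee number 3468, so the next rule applies.
Leclerc and Oyelaran are each shift-lead qualified, so the next rule applies.
Among Leclerc and Oyelaran, alphabetically by surname: Leclerc before Oyelaran.
Among Achebe, Lindqvist, Amari and Nguyen, by accumulated service hours (higher first): Achebe (29569 hours) before Lindqvist (28706 hours) before Amari and Nguyen (27274 hours).
Amari and Nguyen both have employee number 4706, so the next rule applies.
Amari and Nguyen are each not shift-lead qualified, so the next rule applies.
Among Amari and Nguyen, alphabetically by surname: Amari before Nguyen.
Baptiste and Vance both have accumulated service hours 14200 hours, so the next rule applies.
Baptiste and Vance both have employee number 5021, so the next rule applies.
Baptiste and Vance are each not shift-lead qualified, so the next rule applies.
Among Baptiste and Vance, alphabetically by surname: Baptiste before Vance.
Full order: Eriksen, Kowalski, Leclerc, Oyelaran, Achebe, Lindqvist, Amari, Nguyen, Baptiste, Vance.

Eriksen, Kowalski, Leclerc, Oyelaran, Achebe, Lindqvist, Amari, Nguyen, Baptiste, Vance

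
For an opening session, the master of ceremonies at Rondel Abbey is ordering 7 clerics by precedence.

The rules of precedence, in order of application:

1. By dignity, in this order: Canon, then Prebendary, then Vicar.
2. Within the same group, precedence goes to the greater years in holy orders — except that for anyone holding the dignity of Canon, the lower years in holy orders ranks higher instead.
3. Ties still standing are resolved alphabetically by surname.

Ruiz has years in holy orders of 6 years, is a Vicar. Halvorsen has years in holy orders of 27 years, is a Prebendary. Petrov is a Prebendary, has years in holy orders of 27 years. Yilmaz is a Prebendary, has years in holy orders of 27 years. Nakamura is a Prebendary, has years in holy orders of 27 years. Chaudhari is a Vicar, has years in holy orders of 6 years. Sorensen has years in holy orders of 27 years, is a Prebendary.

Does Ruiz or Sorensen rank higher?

Sorensen

By dignity: Halvorsen, Nakamura, Petrov, Sorensen and Yilmaz (Prebendary); then Chaudhari and Ruiz (Vicar).
Halvorsen, Nakamura, Petrov, Sorensen and Yilmaz all have years in holy orders 27 years, so the next rule applies.
Among Halvorsen, Nakamura, Petrov, Sorensen and Yilmaz, alphabetically by surname: Halvorsen before Nakamura before Petrov before Sorensen before Yilmaz.
Chaudhari and Ruiz both have years in holy orders 6 years, so the next rule applies.
Among Chaudhari and Ruiz, alphabetically by surname: Chaudhari before Ruiz.
So Sorensen takes precedence.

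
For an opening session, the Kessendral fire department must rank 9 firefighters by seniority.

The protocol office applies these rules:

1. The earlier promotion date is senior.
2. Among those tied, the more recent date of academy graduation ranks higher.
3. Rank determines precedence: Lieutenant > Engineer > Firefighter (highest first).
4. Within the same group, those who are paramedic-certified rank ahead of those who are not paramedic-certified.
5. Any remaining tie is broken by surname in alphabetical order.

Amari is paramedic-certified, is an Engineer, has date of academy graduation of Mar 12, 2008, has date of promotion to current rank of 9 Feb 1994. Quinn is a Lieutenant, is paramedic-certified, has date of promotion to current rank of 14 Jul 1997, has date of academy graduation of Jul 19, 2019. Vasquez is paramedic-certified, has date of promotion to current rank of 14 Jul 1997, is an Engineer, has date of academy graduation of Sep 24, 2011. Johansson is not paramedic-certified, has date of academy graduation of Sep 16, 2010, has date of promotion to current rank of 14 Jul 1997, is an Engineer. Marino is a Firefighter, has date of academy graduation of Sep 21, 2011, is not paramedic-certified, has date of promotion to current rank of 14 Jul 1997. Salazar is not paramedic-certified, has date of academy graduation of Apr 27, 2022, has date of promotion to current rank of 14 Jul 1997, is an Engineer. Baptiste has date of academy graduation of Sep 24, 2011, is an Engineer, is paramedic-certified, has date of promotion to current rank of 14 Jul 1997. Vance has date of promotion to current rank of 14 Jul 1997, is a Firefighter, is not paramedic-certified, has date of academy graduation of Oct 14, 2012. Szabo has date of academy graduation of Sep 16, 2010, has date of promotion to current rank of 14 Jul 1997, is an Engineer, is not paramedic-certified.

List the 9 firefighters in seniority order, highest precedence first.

Amari, Salazar, Quinn, Vance, Baptiste, Vasquez, Marino, Johansson, Szabo

By date of promotion to current rank (earlier first): Amari (9 Feb 1994); then Salazar, Quinn, Vance, Baptiste, Vasquez, Marino, Johansson and Szabo (each 14 Jul 1997).
Among Salazar, Quinn, Vance, Baptiste, Vasquez, Marino, Johansson and Szabo, by date of academy graduation (later first): Salazar (Apr 27, 2022) before Quinn (Jul 19, 2019) before Vance (Oct 14, 2012) before Baptiste and Vasquez (Sep 24, 2011) before Marino (Sep 21, 2011) before Johansson and Szabo (Sep 16, 2010).
Baptiste and Vasquez are each Engineer, so the next rule applies.
Baptiste and Vasquez are each paramedic-certified, so the next rule applies.
Among Baptiste and Vasquez, alphabetically by surname: Baptiste before Vasquez.
Johansson and Szabo are each Engineer, so the next rule applies.
Johansson and Szabo are each not paramedic-certified, so the next rule applies.
Among Johansson and Szabo, alphabetically by surname: Johansson before Szabo.
Full order: Amari, Salazar, Quinn, Vance, Baptiste, Vasquez, Marino, Johansson, Szabo.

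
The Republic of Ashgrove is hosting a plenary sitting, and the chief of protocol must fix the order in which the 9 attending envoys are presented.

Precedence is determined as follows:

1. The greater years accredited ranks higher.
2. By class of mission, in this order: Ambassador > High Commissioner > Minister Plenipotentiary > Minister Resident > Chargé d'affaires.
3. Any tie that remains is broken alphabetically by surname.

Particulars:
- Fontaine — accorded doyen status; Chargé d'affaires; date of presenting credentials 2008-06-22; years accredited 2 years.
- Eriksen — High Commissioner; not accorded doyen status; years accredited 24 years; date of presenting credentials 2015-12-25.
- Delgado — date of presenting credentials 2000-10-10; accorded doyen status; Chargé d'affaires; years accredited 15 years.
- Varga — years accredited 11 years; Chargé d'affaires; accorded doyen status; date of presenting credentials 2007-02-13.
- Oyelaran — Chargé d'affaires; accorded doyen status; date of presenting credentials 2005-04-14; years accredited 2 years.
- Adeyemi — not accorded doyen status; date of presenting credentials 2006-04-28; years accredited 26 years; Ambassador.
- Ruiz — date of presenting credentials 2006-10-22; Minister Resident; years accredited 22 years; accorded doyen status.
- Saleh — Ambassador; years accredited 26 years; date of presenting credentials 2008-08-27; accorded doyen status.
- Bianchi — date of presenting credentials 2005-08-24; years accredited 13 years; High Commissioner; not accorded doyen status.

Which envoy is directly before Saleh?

Adeyemi

By years accredited (higher first): Adeyemi and Saleh (both 26 years); then Eriksen (24 years); then Ruiz (22 years); then Delgado (15 years); then Bianchi (13 years); then Varga (11 years); then Fontaine and Oyelaran (both 2 years).
Adeyemi and Saleh are each Ambassador, so the next rule applies.
Among Adeyemi and Saleh, alphabetically by surname: Adeyemi before Saleh.
Fontaine and Oyelaran are each Chargé d'affaires, so the next rule applies.
Among Fontaine and Oyelaran, alphabetically by surname: Fontaine before Oyelaran.
Order: Adeyemi, Saleh, Eriksen, Ruiz, Delgado, Bianchi, Varga, Fontaine, Oyelaran.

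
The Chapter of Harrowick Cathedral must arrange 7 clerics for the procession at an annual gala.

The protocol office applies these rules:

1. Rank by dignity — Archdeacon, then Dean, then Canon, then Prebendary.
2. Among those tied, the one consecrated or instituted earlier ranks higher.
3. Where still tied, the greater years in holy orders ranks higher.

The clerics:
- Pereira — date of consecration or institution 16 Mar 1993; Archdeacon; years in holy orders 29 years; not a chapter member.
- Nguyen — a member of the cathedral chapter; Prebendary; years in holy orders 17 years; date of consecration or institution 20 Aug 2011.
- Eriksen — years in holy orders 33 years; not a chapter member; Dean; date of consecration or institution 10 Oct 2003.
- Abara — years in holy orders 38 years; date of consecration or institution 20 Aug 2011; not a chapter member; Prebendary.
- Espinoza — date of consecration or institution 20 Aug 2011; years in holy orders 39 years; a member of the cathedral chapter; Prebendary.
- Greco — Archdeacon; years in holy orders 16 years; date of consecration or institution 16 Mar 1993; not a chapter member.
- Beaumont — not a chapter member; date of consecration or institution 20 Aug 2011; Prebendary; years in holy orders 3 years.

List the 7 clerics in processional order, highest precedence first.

Pereira, Greco, Eriksen, Espinoza, Abara, Nguyen, Beaumont

By dignity: Pereira and Greco (Archdeacon); then Eriksen (Dean); then Espinoza, Abara, Nguyen and Beaumont (Prebendary).
Pereira and Greco both have date of consecration or institution 16 Mar 1993, so the next rule applies.
Among Pereira and Greco, by years in holy orders (higher first): Pereira (29 years) before Greco (16 years).
Espinoza, Abara, Nguyen and Beaumont all have date of consecration or institution 20 Aug 2011, so the next rule applies.
Among Espinoza, Abara, Nguyen and Beaumont, by years in holy orders (higher first): Espinoza (39 years) before Abara (38 years) before Nguyen (17 years) before Beaumont (3 years).
Full order: Pereira, Greco, Eriksen, Espinoza, Abara, Nguyen, Beaumont.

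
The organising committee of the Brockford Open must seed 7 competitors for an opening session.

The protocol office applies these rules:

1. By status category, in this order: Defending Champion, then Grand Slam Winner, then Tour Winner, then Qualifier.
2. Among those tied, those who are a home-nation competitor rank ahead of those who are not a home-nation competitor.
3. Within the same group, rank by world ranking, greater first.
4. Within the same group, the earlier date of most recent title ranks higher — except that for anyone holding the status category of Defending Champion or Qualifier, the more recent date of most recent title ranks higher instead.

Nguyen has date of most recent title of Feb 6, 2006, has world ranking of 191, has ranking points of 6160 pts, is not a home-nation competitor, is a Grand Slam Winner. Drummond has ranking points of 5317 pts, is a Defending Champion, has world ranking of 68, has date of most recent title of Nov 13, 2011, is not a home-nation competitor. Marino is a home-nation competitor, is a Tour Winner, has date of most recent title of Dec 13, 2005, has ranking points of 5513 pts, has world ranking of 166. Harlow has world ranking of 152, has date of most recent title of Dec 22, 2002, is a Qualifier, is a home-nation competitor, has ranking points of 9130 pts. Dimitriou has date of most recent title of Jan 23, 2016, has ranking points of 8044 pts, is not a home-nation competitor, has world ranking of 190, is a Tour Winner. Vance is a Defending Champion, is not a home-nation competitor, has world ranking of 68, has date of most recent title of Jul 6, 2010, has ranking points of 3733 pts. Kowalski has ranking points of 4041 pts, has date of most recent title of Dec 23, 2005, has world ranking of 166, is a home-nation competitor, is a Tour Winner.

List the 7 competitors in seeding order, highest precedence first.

By status category: Drummond and Vance (Defending Champion); then Nguyen (Grand Slam Winner); then Marino, Kowalski and Dimitriou (Tour Winner); then Harlow (Qualifier).
Drummond and Vance are each not a home-nation competitor, so the next rule applies.
Drummond and Vance both have world ranking 68, so the next rule applies.
Among Drummond and Vance, by date of most recent title (later first) (reversed rule for this group): Drummond (Nov 13, 2011) before Vance (Jul 6, 2010).
Among Marino, Kowalski and Dimitriou, a home-nation competitor before not a home-nation competitor: Marino and Kowalski (a home-nation competitor) before Dimitriou (not a home-nation competitor).
Marino and Kowalski both have world ranking 166, so the next rule applies.
Among Marino and Kowalski, by date of most recent title (earlier first): Marino (Dec 13, 2005) before Kowalski (Dec 23, 2005).
Full order: Drummond, Vance, Nguyen, Marino, Kowalski, Dimitriou, Harlow.

Drummond, Vance, Nguyen, Marino, Kowalski, Dimitriou, Harlow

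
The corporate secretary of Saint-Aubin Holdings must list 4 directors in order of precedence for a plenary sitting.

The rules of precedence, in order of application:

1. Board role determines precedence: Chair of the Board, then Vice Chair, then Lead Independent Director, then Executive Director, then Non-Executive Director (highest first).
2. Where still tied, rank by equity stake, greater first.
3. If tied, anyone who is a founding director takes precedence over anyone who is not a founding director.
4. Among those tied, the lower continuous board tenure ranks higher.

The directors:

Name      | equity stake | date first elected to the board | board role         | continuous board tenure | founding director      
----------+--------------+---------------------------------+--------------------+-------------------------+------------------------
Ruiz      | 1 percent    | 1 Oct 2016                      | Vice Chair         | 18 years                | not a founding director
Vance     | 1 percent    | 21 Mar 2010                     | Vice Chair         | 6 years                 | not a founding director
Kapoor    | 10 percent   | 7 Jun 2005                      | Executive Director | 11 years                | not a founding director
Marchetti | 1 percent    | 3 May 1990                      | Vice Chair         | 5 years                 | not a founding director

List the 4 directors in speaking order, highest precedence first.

Marchetti, Vance, Ruiz, Kapoor

By board role: Marchetti, Vance and Ruiz (Vice Chair); then Kapoor (Executive Director).
Marchetti, Vance and Ruiz all have equity stake 1 percent, so the next rule applies.
Marchetti, Vance and Ruiz are each not a founding director, so the next rule applies.
Among Marchetti, Vance and Ruiz, by continuous board tenure (lower first): Marchetti (5 years) before Vance (6 years) before Ruiz (18 years).
Full order: Marchetti, Vance, Ruiz, Kapoor.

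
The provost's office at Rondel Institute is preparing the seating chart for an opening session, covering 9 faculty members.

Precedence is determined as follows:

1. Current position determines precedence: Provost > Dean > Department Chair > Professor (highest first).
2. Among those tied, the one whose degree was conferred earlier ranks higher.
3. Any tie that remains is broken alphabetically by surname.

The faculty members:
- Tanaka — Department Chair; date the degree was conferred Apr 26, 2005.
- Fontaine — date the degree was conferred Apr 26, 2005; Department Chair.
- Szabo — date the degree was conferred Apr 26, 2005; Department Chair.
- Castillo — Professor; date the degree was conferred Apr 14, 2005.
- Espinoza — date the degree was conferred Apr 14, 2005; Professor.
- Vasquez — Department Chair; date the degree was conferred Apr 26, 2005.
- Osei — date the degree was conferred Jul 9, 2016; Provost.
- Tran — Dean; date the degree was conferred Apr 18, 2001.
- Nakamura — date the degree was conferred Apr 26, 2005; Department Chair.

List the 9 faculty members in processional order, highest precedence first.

By current position: Osei (Provost); then Tran (Dean); then Fontaine, Nakamura, Szabo, Tanaka and Vasquez (Department Chair); then Castillo and Espinoza (Professor).
Fontaine, Nakamura, Szabo, Tanaka and Vasquez all have date the degree was conferred Apr 26, 2005, so the next rule applies.
Among Fontaine, Nakamura, Szabo, Tanaka and Vasquez, alphabetically by surname: Fontaine before Nakamura before Szabo before Tanaka before Vasquez.
Castillo and Espinoza both have date the degree was conferred Apr 14, 2005, so the next rule applies.
Among Castillo and Espinoza, alphabetically by surname: Castillo before Espinoza.
Full order: Osei, Tran, Fontaine, Nakamura, Szabo, Tanaka, Vasquez, Castillo, Espinoza.

Osei, Tran, Fontaine, Nakamura, Szabo, Tanaka, Vasquez, Castillo, Espinoza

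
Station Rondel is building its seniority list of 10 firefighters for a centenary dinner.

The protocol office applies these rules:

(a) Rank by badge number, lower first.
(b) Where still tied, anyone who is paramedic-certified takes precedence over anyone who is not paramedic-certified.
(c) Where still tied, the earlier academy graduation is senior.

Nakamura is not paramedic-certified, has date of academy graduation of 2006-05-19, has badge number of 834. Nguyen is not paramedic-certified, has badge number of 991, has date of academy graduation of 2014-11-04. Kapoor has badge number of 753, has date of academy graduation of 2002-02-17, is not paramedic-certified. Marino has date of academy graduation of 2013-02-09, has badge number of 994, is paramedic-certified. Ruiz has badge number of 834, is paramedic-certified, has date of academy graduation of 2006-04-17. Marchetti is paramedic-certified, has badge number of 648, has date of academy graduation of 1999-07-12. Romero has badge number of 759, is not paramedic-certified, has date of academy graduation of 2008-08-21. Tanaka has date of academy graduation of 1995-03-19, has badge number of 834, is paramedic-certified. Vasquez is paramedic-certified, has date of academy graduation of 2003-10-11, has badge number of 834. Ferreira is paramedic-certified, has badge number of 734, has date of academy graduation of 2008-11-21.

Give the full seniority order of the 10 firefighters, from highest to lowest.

By badge number (lower first): Marchetti (648); then Ferreira (734); then Kapoor (753); then Romero (759); then Tanaka, Vasquez, Ruiz and Nakamura (each 834); then Nguyen (991); then Marino (994).
Among Tanaka, Vasquez, Ruiz and Nakamura, paramedic-certified before not paramedic-certified: Tanaka, Vasquez and Ruiz (paramedic-certified) before Nakamura (not paramedic-certified).
Among Tanaka, Vasquez and Ruiz, by date of academy graduation (earlier first): Tanaka (1995-03-19) before Vasquez (2003-10-11) before Ruiz (2006-04-17).
Full order: Marchetti, Ferreira, Kapoor, Romero, Tanaka, Vasquez, Ruiz, Nakamura, Nguyen, Marino.

Marchetti, Ferreira, Kapoor, Romero, Tanaka, Vasquez, Ruiz, Nakamura, Nguyen, Marino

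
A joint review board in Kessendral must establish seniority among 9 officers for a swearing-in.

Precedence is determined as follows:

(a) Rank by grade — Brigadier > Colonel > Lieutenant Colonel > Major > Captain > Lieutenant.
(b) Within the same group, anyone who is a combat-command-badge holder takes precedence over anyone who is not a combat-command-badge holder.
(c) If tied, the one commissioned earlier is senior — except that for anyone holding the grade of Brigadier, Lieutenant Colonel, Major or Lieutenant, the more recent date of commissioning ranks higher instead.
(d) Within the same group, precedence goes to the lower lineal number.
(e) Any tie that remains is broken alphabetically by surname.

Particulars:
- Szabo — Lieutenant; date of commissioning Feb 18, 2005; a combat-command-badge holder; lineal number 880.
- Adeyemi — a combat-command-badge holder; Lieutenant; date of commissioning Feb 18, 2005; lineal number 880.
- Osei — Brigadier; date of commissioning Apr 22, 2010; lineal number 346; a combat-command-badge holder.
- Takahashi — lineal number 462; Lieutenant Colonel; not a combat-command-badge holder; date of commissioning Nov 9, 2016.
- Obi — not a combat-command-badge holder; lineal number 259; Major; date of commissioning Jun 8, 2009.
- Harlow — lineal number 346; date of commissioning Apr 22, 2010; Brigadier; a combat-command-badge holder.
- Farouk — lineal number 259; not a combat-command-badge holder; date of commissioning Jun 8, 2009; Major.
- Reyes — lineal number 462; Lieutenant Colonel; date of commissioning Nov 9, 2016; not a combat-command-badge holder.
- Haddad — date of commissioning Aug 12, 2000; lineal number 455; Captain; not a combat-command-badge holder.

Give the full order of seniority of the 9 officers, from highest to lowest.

By grade: Harlow and Osei (Brigadier); then Reyes and Takahashi (Lieutenant Colonel); then Farouk and Obi (Major); then Haddad (Captain); then Adeyemi and Szabo (Lieutenant).
Harlow and Osei are each a combat-command-badge holder, so the next rule applies.
Harlow and Osei both have date of commissioning Apr 22, 2010, so the next rule applies.
Harlow and Osei both have lineal number 346, so the next rule applies.
Among Harlow and Osei, alphabetically by surname: Harlow before Osei.
Reyes and Takahashi are each not a combat-command-badge holder, so the next rule applies.
Reyes and Takahashi both have date of commissioning Nov 9, 2016, so the next rule applies.
Reyes and Takahashi both have lineal number 462, so the next rule applies.
Among Reyes and Takahashi, alphabetically by surname: Reyes before Takahashi.
Farouk and Obi are each not a combat-command-badge holder, so the next rule applies.
Farouk and Obi both have date of commissioning Jun 8, 2009, so the next rule applies.
Farouk and Obi both have lineal number 259, so the next rule applies.
Among Farouk and Obi, alphabetically by surname: Farouk before Obi.
Adeyemi and Szabo are each a combat-command-badge holder, so the next rule applies.
Adeyemi and Szabo both have date of commissioning Feb 18, 2005, so the next rule applies.
Adeyemi and Szabo both have lineal number 880, so the next rule applies.
Among Adeyemi and Szabo, alphabetically by surname: Adeyemi before Szabo.
Full order: Harlow, Osei, Reyes, Takahashi, Farouk, Obi, Haddad, Adeyemi, Szabo.

Harlow, Osei, Reyes, Takahashi, Farouk, Obi, Haddad, Adeyemi, Szabo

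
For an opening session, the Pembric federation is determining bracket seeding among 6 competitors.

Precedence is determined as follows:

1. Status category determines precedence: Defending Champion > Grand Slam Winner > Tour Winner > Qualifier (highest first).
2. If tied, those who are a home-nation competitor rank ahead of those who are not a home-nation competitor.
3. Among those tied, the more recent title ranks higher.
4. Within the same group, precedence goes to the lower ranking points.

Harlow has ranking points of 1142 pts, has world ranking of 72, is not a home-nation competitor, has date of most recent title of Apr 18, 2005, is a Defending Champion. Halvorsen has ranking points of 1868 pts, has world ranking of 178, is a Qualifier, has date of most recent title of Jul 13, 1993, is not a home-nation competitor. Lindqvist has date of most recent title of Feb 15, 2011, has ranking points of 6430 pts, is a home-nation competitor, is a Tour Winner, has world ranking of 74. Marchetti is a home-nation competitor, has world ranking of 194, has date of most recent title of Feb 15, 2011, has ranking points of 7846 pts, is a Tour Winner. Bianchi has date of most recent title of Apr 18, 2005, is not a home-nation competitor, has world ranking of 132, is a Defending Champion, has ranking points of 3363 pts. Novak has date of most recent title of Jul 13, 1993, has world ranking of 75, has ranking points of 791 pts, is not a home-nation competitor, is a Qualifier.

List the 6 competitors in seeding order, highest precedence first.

By status category: Harlow and Bianchi (Defending Champion); then Lindqvist and Marchetti (Tour Winner); then Novak and Halvorsen (Qualifier).
Harlow and Bianchi are each not a home-nation competitor, so the next rule applies.
Harlow and Bianchi both have date of most recent title Apr 18, 2005, so the next rule applies.
Among Harlow and Bianchi, by ranking points (lower first): Harlow (1142 pts) before Bianchi (3363 pts).
Lindqvist and Marchetti are each a home-nation competitor, so the next rule applies.
Lindqvist and Marchetti both have date of most recent title Feb 15, 2011, so the next rule applies.
Among Lindqvist and Marchetti, by ranking points (lower first): Lindqvist (6430 pts) before Marchetti (7846 pts).
Novak and Halvorsen are each not a home-nation competitor, so the next rule applies.
Novak and Halvorsen both have date of most recent title Jul 13, 1993, so the next rule applies.
Among Novak and Halvorsen, by ranking points (lower first): Novak (791 pts) before Halvorsen (1868 pts).
Full order: Harlow, Bianchi, Lindqvist, Marchetti, Novak, Halvorsen.

Harlow, Bianchi, Lindqvist, Marchetti, Novak, Halvorsen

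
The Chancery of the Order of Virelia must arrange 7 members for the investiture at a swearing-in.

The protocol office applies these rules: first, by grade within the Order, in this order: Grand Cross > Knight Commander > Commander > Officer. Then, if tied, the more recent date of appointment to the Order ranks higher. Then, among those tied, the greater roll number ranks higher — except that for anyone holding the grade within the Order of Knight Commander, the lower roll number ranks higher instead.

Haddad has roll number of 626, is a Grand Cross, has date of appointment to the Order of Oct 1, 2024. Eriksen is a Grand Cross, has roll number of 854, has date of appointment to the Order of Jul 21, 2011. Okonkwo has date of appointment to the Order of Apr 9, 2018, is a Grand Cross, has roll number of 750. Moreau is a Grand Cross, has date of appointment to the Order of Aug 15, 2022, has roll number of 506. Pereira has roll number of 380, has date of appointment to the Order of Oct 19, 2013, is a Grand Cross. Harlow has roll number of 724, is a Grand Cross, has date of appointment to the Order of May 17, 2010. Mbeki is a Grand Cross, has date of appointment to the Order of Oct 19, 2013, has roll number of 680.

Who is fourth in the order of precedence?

By grade within the Order: Haddad, Moreau, Okonkwo, Mbeki, Pereira, Eriksen and Harlow (Grand Cross).
Among Haddad, Moreau, Okonkwo, Mbeki, Pereira, Eriksen and Harlow, by date of appointment to the Order (later first): Haddad (Oct 1, 2024) before Moreau (Aug 15, 2022) before Okonkwo (Apr 9, 2018) before Mbeki and Pereira (Oct 19, 2013) before Eriksen (Jul 21, 2011) before Harlow (May 17, 2010).
Among Mbeki and Pereira, by roll number (higher first): Mbeki (680) before Pereira (380).
Order: Haddad, Moreau, Okonkwo, Mbeki, Pereira, Eriksen, Harlow.

Mbeki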